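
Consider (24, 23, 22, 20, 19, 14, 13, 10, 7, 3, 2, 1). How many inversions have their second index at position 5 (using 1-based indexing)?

The element at index 5 is 19.
Elements before it: 24, 23, 22, 20
Those larger than 19: 24, 23, 22, 20

4 such elements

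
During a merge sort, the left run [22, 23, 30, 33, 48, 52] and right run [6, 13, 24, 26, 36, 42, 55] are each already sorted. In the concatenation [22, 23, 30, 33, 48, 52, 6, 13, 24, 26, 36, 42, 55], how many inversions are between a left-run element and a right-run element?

Count, for every r in R, how many entries of L exceed r:
r = 6: 22, 23, 30, 33, 48, 52 → 6
r = 13: 22, 23, 30, 33, 48, 52 → 6
r = 24: 30, 33, 48, 52 → 4
r = 26: 30, 33, 48, 52 → 4
r = 36: 48, 52 → 2
r = 42: 48, 52 → 2
r = 55: none → 0
Cross-inversions: 6 + 6 + 4 + 4 + 2 + 2 + 0 = 24

24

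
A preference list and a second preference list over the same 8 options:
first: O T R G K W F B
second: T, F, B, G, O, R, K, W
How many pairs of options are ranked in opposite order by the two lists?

Assign each item its position (1..8) in the first ordering, then rewrite the second ordering as that position sequence:
positions: O→1, T→2, R→3, G→4, K→5, W→6, F→7, B→8
second ordering as positions: [2, 7, 8, 4, 1, 3, 5, 6]
Discordant pairs = inversions in this position sequence.
2: 1 → 1
7: 4, 1, 3, 5, 6 → 5
8: 4, 1, 3, 5, 6 → 5
4: 1, 3 → 2
1: 0
3: 0
5: 0
6: 0
Total: 1 + 5 + 5 + 2 + 0 + 0 + 0 + 0 = 13

There are 13 pairs.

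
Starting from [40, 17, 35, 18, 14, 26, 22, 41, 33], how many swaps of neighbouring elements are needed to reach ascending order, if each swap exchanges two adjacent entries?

Each adjacent swap fixes exactly one inversion, so the minimum swap count equals the number of inversions.
Count inversions — for each element, later elements that are smaller:
40: 17, 35, 18, 14, 26, 22, 33 → 7
17: 14 → 1
35: 18, 14, 26, 22, 33 → 5
18: 14 → 1
14: none → 0
26: 22 → 1
22: none → 0
41: 33 → 1
33: none → 0
Total inversions: 7 + 1 + 5 + 1 + 0 + 1 + 0 + 1 + 0 = 16

16 swaps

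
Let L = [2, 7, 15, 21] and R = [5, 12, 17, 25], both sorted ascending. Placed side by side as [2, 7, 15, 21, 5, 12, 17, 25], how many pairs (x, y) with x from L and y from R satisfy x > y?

6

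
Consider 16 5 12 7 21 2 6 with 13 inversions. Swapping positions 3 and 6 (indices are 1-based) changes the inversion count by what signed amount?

Positions 3 and 6 hold 12 and 2; after swapping, the array is [16, 5, 2, 7, 21, 12, 6].
For each element, count later entries that are smaller:
16 → 5, 2, 7, 12, 6 → 5
5 → 2 → 1
2 → none → 0
7 → 6 → 1
21 → 12, 6 → 2
12 → 6 → 1
6 → none → 0
Sum: 5 + 1 + 0 + 1 + 2 + 1 + 0 = 10
Change: 10 − 13 = -3

-3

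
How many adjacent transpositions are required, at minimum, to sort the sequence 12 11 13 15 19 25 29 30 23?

4

Each adjacent swap fixes exactly one inversion, so the minimum swap count equals the number of inversions.
Count inversions — for each element, later elements that are smaller:
12: 11 → 1
11: none → 0
13: none → 0
15: none → 0
19: none → 0
25: 23 → 1
29: 23 → 1
30: 23 → 1
23: none → 0
Total inversions: 1 + 0 + 0 + 0 + 0 + 1 + 1 + 1 + 0 = 4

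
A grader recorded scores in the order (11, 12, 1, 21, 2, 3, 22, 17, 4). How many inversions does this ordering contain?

15 inversions

Sweep left to right; for each value list the smaller values that follow it:
11 → 1, 2, 3, 4 → 4
12 → 1, 2, 3, 4 → 4
1 → none → 0
21 → 2, 3, 17, 4 → 4
2 → none → 0
3 → none → 0
22 → 17, 4 → 2
17 → 4 → 1
4 → none → 0
Sum: 4 + 4 + 0 + 4 + 0 + 0 + 2 + 1 + 0 = 15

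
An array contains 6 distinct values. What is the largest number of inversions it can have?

The maximum occurs when the array is in strictly decreasing order: every one of the C(6, 2) pairs is inverted.
C(6, 2) = 6·5/2 = 15

15 inversions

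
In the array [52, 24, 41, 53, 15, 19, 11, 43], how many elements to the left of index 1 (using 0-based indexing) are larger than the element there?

The element at index 1 is 24.
Elements before it: 52
Those larger than 24: 52

1 such element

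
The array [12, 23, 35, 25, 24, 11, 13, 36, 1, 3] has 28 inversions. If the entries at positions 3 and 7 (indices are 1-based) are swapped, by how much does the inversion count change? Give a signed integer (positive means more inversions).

-5

Positions 3 and 7 hold 35 and 13; after swapping, the array is [12, 23, 13, 25, 24, 11, 35, 36, 1, 3].
Count, for each position, how many later elements it exceeds:
12 → 11, 1, 3 → 3
23 → 13, 11, 1, 3 → 4
13 → 11, 1, 3 → 3
25 → 24, 11, 1, 3 → 4
24 → 11, 1, 3 → 3
11 → 1, 3 → 2
35 → 1, 3 → 2
36 → 1, 3 → 2
1 → none → 0
3 → none → 0
Sum: 3 + 4 + 3 + 4 + 3 + 2 + 2 + 2 + 0 + 0 = 23
Change: 23 − 28 = -5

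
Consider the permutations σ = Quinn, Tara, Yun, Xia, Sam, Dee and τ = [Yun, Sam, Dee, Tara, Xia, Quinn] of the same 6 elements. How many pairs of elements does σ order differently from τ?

Assign each item its position (1..6) in the first ordering, then rewrite the second ordering as that position sequence:
positions: Quinn→1, Tara→2, Yun→3, Xia→4, Sam→5, Dee→6
second ordering as positions: [3, 5, 6, 2, 4, 1]
Discordant pairs = inversions in this position sequence.
3: 2, 1 → 2
5: 2, 4, 1 → 3
6: 2, 4, 1 → 3
2: 1 → 1
4: 1 → 1
1: 0
Total: 2 + 3 + 3 + 1 + 1 + 0 = 10

10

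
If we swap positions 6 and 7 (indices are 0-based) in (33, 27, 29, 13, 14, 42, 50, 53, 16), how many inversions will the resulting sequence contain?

Positions 6 and 7 hold 50 and 53; after swapping, the array is [33, 27, 29, 13, 14, 42, 53, 50, 16].
For each element, count later entries that are smaller:
33 → 27, 29, 13, 14, 16 → 5
27 → 13, 14, 16 → 3
29 → 13, 14, 16 → 3
13 → none → 0
14 → none → 0
42 → 16 → 1
53 → 50, 16 → 2
50 → 16 → 1
16 → none → 0
Sum: 5 + 3 + 3 + 0 + 0 + 1 + 2 + 1 + 0 = 15

Inversions: 15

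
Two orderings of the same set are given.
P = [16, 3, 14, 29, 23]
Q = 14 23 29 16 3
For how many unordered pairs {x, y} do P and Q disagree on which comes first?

7

Assign each item its position (1..5) in the first ordering, then rewrite the second ordering as that position sequence:
positions: 16→1, 3→2, 14→3, 29→4, 23→5
second ordering as positions: [3, 5, 4, 1, 2]
Discordant pairs = inversions in this position sequence.
3: 1, 2 → 2
5: 4, 1, 2 → 3
4: 1, 2 → 2
1: 0
2: 0
Total: 2 + 3 + 2 + 0 + 0 = 7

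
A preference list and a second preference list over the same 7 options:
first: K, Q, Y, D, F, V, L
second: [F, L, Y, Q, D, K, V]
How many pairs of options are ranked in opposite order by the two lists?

13 pairs

Assign each item its position (1..7) in the first ordering, then rewrite the second ordering as that position sequence:
positions: K→1, Q→2, Y→3, D→4, F→5, V→6, L→7
second ordering as positions: [5, 7, 3, 2, 4, 1, 6]
Discordant pairs = inversions in this position sequence.
5: 3, 2, 4, 1 → 4
7: 3, 2, 4, 1, 6 → 5
3: 2, 1 → 2
2: 1 → 1
4: 1 → 1
1: 0
6: 0
Total: 4 + 5 + 2 + 1 + 1 + 0 + 0 = 13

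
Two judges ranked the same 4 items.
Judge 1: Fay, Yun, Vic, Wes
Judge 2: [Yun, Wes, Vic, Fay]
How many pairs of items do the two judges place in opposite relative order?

4 discordant pairs

Assign each item its position (1..4) in the first ordering, then rewrite the second ordering as that position sequence:
positions: Fay→1, Yun→2, Vic→3, Wes→4
second ordering as positions: [2, 4, 3, 1]
Discordant pairs = inversions in this position sequence.
2: 1 → 1
4: 3, 1 → 2
3: 1 → 1
1: 0
Total: 1 + 2 + 1 + 0 = 4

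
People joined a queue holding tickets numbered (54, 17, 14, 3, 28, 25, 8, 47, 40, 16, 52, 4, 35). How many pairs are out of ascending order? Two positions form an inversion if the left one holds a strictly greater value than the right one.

There are 38 inversions.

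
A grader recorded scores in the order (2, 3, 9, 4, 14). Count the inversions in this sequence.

1

Element-by-element contributions:
2 → none → 0
3 → none → 0
9 → 4 → 1
4 → none → 0
14 → none → 0
Sum: 0 + 0 + 1 + 0 + 0 = 1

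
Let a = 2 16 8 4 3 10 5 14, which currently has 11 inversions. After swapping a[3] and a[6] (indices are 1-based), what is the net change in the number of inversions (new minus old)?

Positions 3 and 6 hold 8 and 10; after swapping, the array is [2, 16, 10, 4, 3, 8, 5, 14].
Count, for each position, how many later elements it exceeds:
2 → none → 0
16 → 10, 4, 3, 8, 5, 14 → 6
10 → 4, 3, 8, 5 → 4
4 → 3 → 1
3 → none → 0
8 → 5 → 1
5 → none → 0
14 → none → 0
Sum: 0 + 6 + 4 + 1 + 0 + 1 + 0 + 0 = 12
Change: 12 − 11 = +1

+1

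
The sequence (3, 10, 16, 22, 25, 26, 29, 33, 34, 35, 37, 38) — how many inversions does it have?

For each element, count later entries that are smaller:
3 → none → 0
10 → none → 0
16 → none → 0
22 → none → 0
25 → none → 0
26 → none → 0
29 → none → 0
33 → none → 0
34 → none → 0
35 → none → 0
37 → none → 0
38 → none → 0
Sum: 0 + 0 + 0 + 0 + 0 + 0 + 0 + 0 + 0 + 0 + 0 + 0 = 0

0 inversions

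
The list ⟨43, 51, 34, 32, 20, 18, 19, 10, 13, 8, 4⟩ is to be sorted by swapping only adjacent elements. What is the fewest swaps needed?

52

Minimum adjacent swaps = number of inversions (each swap of adjacent out-of-order elements removes one inversion and no swap can remove more).
Count inversions — for each element, later elements that are smaller:
43: 34, 32, 20, 18, 19, 10, 13, 8, 4 → 9
51: 34, 32, 20, 18, 19, 10, 13, 8, 4 → 9
34: 32, 20, 18, 19, 10, 13, 8, 4 → 8
32: 20, 18, 19, 10, 13, 8, 4 → 7
20: 18, 19, 10, 13, 8, 4 → 6
18: 10, 13, 8, 4 → 4
19: 10, 13, 8, 4 → 4
10: 8, 4 → 2
13: 8, 4 → 2
8: 4 → 1
4: none → 0
Total inversions: 9 + 9 + 8 + 7 + 6 + 4 + 4 + 2 + 2 + 1 + 0 = 52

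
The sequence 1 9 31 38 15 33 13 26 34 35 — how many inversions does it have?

Count, for each position, how many later elements it exceeds:
1 → none → 0
9 → none → 0
31 → 15, 13, 26 → 3
38 → 15, 33, 13, 26, 34, 35 → 6
15 → 13 → 1
33 → 13, 26 → 2
13 → none → 0
26 → none → 0
34 → none → 0
35 → none → 0
Sum: 0 + 0 + 3 + 6 + 1 + 2 + 0 + 0 + 0 + 0 = 12

There are 12 inversions.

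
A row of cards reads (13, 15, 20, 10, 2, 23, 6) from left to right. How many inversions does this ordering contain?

12 out-of-order pairs

For each element, count later entries that are smaller:
13 → 10, 2, 6 → 3
15 → 10, 2, 6 → 3
20 → 10, 2, 6 → 3
10 → 2, 6 → 2
2 → none → 0
23 → 6 → 1
6 → none → 0
Sum: 3 + 3 + 3 + 2 + 0 + 1 + 0 = 12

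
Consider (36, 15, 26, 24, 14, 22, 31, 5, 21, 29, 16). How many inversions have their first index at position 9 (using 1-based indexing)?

The element at index 9 is 21.
Elements after it: 29, 16
Those smaller than 21: 16

1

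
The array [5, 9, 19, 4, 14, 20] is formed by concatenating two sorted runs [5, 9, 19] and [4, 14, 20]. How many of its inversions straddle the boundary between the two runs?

4

For each element r of the right run, count left-run elements greater than r:
r = 4: 5, 9, 19 → 3
r = 14: 19 → 1
r = 20: none → 0
Cross-inversions: 3 + 1 + 0 = 4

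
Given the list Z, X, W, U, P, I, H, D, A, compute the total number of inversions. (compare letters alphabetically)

Sweep left to right; for each value list the smaller values that follow it:
Z → X, W, U, P, I, H, D, A → 8
X → W, U, P, I, H, D, A → 7
W → U, P, I, H, D, A → 6
U → P, I, H, D, A → 5
P → I, H, D, A → 4
I → H, D, A → 3
H → D, A → 2
D → A → 1
A → none → 0
Sum: 8 + 7 + 6 + 5 + 4 + 3 + 2 + 1 + 0 = 36

36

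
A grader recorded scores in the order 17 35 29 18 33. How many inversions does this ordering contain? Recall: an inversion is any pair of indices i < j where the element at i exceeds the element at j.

Out-of-order index pairs (1-indexed):
(2,3): 35 > 29
(2,4): 35 > 18
(2,5): 35 > 33
(3,4): 29 > 18
That's 4 pairs.

4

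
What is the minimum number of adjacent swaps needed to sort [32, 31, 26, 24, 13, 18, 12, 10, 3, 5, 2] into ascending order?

53

The minimum number of adjacent swaps to sort an array equals its inversion count, since every such swap removes exactly one inversion.
Count inversions — for each element, later elements that are smaller:
32: 31, 26, 24, 13, 18, 12, 10, 3, 5, 2 → 10
31: 26, 24, 13, 18, 12, 10, 3, 5, 2 → 9
26: 24, 13, 18, 12, 10, 3, 5, 2 → 8
24: 13, 18, 12, 10, 3, 5, 2 → 7
13: 12, 10, 3, 5, 2 → 5
18: 12, 10, 3, 5, 2 → 5
12: 10, 3, 5, 2 → 4
10: 3, 5, 2 → 3
3: 2 → 1
5: 2 → 1
2: none → 0
Total inversions: 10 + 9 + 8 + 7 + 5 + 5 + 4 + 3 + 1 + 1 + 0 = 53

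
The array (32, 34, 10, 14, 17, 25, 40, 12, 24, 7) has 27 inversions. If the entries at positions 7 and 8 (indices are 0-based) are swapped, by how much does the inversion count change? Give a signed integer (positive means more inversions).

+1

Positions 7 and 8 hold 12 and 24; after swapping, the array is [32, 34, 10, 14, 17, 25, 40, 24, 12, 7].
Count, for each position, how many later elements it exceeds:
32: 7
34: 7
10: 1
14: 2
17: 2
25: 3
40: 3
24: 2
12: 1
7: 0
Sum: 7 + 7 + 1 + 2 + 2 + 3 + 3 + 2 + 1 + 0 = 28
Change: 28 − 27 = +1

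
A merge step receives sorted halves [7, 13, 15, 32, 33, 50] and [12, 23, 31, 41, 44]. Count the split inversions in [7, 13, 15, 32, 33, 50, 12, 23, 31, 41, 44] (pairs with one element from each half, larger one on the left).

Cross-inversions: 13

Count, for every r in R, how many entries of L exceed r:
r = 12: 13, 15, 32, 33, 50 → 5
r = 23: 32, 33, 50 → 3
r = 31: 32, 33, 50 → 3
r = 41: 50 → 1
r = 44: 50 → 1
Cross-inversions: 5 + 3 + 3 + 1 + 1 = 13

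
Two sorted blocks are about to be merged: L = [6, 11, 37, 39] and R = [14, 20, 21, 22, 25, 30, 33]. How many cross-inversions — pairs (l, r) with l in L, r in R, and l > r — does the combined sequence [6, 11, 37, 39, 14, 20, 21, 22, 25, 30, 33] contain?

14 cross-inversions

Count, for every r in R, how many entries of L exceed r:
r = 14: 37, 39 → 2
r = 20: 37, 39 → 2
r = 21: 37, 39 → 2
r = 22: 37, 39 → 2
r = 25: 37, 39 → 2
r = 30: 37, 39 → 2
r = 33: 37, 39 → 2
Cross-inversions: 2 + 2 + 2 + 2 + 2 + 2 + 2 = 14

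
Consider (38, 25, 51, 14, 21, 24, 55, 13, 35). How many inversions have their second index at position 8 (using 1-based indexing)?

7

The element at index 8 is 13.
Elements before it: 38, 25, 51, 14, 21, 24, 55
Those larger than 13: 38, 25, 51, 14, 21, 24, 55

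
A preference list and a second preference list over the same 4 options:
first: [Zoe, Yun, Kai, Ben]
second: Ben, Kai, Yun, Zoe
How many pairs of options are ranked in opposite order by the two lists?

There are 6 pairs.

Assign each item its position (1..4) in the first ordering, then rewrite the second ordering as that position sequence:
positions: Zoe→1, Yun→2, Kai→3, Ben→4
second ordering as positions: [4, 3, 2, 1]
Discordant pairs = inversions in this position sequence.
4: 3, 2, 1 → 3
3: 2, 1 → 2
2: 1 → 1
1: 0
Total: 3 + 2 + 1 + 0 = 6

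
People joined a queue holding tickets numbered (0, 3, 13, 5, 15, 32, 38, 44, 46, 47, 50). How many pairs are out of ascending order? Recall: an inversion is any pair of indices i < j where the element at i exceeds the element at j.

Element-by-element contributions:
0: 0
3: 0
13: 1
5: 0
15: 0
32: 0
38: 0
44: 0
46: 0
47: 0
50: 0
Sum: 0 + 0 + 1 + 0 + 0 + 0 + 0 + 0 + 0 + 0 + 0 = 1

1 inversion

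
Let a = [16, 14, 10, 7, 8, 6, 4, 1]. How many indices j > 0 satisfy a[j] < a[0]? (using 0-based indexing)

The element at index 0 is 16.
Elements after it: 14, 10, 7, 8, 6, 4, 1
Those smaller than 16: 14, 10, 7, 8, 6, 4, 1

7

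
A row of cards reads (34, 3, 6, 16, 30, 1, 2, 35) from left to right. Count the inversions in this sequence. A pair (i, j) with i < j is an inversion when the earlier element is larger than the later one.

14 inversions

Element-by-element contributions:
34: 6
3: 2
6: 2
16: 2
30: 2
1: 0
2: 0
35: 0
Sum: 6 + 2 + 2 + 2 + 2 + 0 + 0 + 0 = 14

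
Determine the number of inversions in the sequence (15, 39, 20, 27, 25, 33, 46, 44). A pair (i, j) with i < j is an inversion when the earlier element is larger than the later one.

6 inversions

Count, for each position, how many later elements it exceeds:
15 → none → 0
39 → 20, 27, 25, 33 → 4
20 → none → 0
27 → 25 → 1
25 → none → 0
33 → none → 0
46 → 44 → 1
44 → none → 0
Sum: 0 + 4 + 0 + 1 + 0 + 0 + 1 + 0 = 6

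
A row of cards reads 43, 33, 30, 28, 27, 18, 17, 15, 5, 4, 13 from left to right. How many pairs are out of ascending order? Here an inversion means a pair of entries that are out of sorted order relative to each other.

There are 53 inversions.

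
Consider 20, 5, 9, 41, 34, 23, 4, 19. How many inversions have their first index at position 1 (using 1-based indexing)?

The element at index 1 is 20.
Elements after it: 5, 9, 41, 34, 23, 4, 19
Those smaller than 20: 5, 9, 4, 19

4 such elements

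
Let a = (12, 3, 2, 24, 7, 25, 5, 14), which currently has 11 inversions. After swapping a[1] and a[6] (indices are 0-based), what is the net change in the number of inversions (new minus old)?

+1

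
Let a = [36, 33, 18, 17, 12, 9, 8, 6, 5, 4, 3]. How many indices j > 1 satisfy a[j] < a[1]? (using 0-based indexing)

The element at index 1 is 33.
Elements after it: 18, 17, 12, 9, 8, 6, 5, 4, 3
Those smaller than 33: 18, 17, 12, 9, 8, 6, 5, 4, 3

9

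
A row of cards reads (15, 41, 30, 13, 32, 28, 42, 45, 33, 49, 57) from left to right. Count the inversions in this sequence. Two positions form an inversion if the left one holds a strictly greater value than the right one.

11

For each element, count later entries that are smaller:
15 → 13 → 1
41 → 30, 13, 32, 28, 33 → 5
30 → 13, 28 → 2
13 → none → 0
32 → 28 → 1
28 → none → 0
42 → 33 → 1
45 → 33 → 1
33 → none → 0
49 → none → 0
57 → none → 0
Sum: 1 + 5 + 2 + 0 + 1 + 0 + 1 + 1 + 0 + 0 + 0 = 11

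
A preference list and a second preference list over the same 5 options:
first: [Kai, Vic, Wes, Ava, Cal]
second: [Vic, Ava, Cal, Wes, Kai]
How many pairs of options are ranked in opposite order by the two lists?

Assign each item its position (1..5) in the first ordering, then rewrite the second ordering as that position sequence:
positions: Kai→1, Vic→2, Wes→3, Ava→4, Cal→5
second ordering as positions: [2, 4, 5, 3, 1]
Discordant pairs = inversions in this position sequence.
2: 1 → 1
4: 3, 1 → 2
5: 3, 1 → 2
3: 1 → 1
1: 0
Total: 1 + 2 + 2 + 1 + 0 = 6

6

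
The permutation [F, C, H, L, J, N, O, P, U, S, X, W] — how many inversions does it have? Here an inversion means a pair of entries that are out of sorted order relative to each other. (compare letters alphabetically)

Count, for each position, how many later elements it exceeds:
F: 1
C: 0
H: 0
L: 1
J: 0
N: 0
O: 0
P: 0
U: 1
S: 0
X: 1
W: 0
Sum: 1 + 0 + 0 + 1 + 0 + 0 + 0 + 0 + 1 + 0 + 1 + 0 = 4

4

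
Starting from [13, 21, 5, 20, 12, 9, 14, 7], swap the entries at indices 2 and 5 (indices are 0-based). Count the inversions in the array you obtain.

Positions 2 and 5 hold 5 and 9; after swapping, the array is [13, 21, 9, 20, 12, 5, 14, 7].
Sweep left to right; for each value list the smaller values that follow it:
13 → 9, 12, 5, 7 → 4
21 → 9, 20, 12, 5, 14, 7 → 6
9 → 5, 7 → 2
20 → 12, 5, 14, 7 → 4
12 → 5, 7 → 2
5 → none → 0
14 → 7 → 1
7 → none → 0
Sum: 4 + 6 + 2 + 4 + 2 + 0 + 1 + 0 = 19

19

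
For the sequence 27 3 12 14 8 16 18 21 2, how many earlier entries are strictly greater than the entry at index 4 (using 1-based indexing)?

1

The element at index 4 is 14.
Elements before it: 27, 3, 12
Those larger than 14: 27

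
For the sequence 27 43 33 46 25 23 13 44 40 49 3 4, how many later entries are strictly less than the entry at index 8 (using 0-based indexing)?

The element at index 8 is 40.
Elements after it: 49, 3, 4
Those smaller than 40: 3, 4

2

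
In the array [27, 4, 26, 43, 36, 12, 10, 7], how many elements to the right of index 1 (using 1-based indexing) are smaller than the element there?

5

The element at index 1 is 27.
Elements after it: 4, 26, 43, 36, 12, 10, 7
Those smaller than 27: 4, 26, 12, 10, 7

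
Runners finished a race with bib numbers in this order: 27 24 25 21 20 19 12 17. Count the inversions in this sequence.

Count, for each position, how many later elements it exceeds:
27 → 24, 25, 21, 20, 19, 12, 17 → 7
24 → 21, 20, 19, 12, 17 → 5
25 → 21, 20, 19, 12, 17 → 5
21 → 20, 19, 12, 17 → 4
20 → 19, 12, 17 → 3
19 → 12, 17 → 2
12 → none → 0
17 → none → 0
Sum: 7 + 5 + 5 + 4 + 3 + 2 + 0 + 0 = 26

There are 26 inversions.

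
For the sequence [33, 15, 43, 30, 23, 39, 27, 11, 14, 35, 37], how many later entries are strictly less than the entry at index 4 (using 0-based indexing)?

2

The element at index 4 is 23.
Elements after it: 39, 27, 11, 14, 35, 37
Those smaller than 23: 11, 14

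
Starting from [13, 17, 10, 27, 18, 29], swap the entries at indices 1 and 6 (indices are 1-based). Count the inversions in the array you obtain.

Positions 1 and 6 hold 13 and 29; after swapping, the array is [29, 17, 10, 27, 18, 13].
Count, for each position, how many later elements it exceeds:
29 → 17, 10, 27, 18, 13 → 5
17 → 10, 13 → 2
10 → none → 0
27 → 18, 13 → 2
18 → 13 → 1
13 → none → 0
Sum: 5 + 2 + 0 + 2 + 1 + 0 = 10

There are 10 inversions.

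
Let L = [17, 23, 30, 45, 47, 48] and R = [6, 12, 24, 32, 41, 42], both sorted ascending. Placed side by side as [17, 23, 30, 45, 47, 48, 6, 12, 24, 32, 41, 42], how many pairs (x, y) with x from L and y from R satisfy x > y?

For each element r of the right run, count left-run elements greater than r:
r = 6: 17, 23, 30, 45, 47, 48 → 6
r = 12: 17, 23, 30, 45, 47, 48 → 6
r = 24: 30, 45, 47, 48 → 4
r = 32: 45, 47, 48 → 3
r = 41: 45, 47, 48 → 3
r = 42: 45, 47, 48 → 3
Cross-inversions: 6 + 6 + 4 + 3 + 3 + 3 = 25

25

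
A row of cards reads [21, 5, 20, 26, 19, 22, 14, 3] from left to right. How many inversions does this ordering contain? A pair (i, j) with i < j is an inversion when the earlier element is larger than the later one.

18

Count, for each position, how many later elements it exceeds:
21: 5
5: 1
20: 3
26: 4
19: 2
22: 2
14: 1
3: 0
Sum: 5 + 1 + 3 + 4 + 2 + 2 + 1 + 0 = 18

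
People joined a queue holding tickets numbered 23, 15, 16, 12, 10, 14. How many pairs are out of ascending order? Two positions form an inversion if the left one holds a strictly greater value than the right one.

12

Listing every pair i<j with a[i]>a[j] (using 1-based positions):
(1,2): 23 > 15
(1,3): 23 > 16
(1,4): 23 > 12
(1,5): 23 > 10
(1,6): 23 > 14
(2,4): 15 > 12
(2,5): 15 > 10
(2,6): 15 > 14
(3,4): 16 > 12
(3,5): 16 > 10
(3,6): 16 > 14
(4,5): 12 > 10
That's 12 pairs.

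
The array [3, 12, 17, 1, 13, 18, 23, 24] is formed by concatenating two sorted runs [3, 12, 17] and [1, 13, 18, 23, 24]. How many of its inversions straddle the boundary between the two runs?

For each element r of the right run, count left-run elements greater than r:
r = 1: 3, 12, 17 → 3
r = 13: 17 → 1
r = 18: none → 0
r = 23: none → 0
r = 24: none → 0
Cross-inversions: 3 + 1 + 0 + 0 + 0 = 4

Split inversions: 4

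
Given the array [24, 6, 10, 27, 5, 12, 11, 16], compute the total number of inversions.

13

For each element, count later entries that are smaller:
24 → 6, 10, 5, 12, 11, 16 → 6
6 → 5 → 1
10 → 5 → 1
27 → 5, 12, 11, 16 → 4
5 → none → 0
12 → 11 → 1
11 → none → 0
16 → none → 0
Sum: 6 + 1 + 1 + 4 + 0 + 1 + 0 + 0 = 13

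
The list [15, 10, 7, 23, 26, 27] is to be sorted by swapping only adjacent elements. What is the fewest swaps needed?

3

The minimum number of adjacent swaps to sort an array equals its inversion count, since every such swap removes exactly one inversion.
Count inversions — for each element, later elements that are smaller:
15: 10, 7 → 2
10: 7 → 1
7: none → 0
23: none → 0
26: none → 0
27: none → 0
Total inversions: 2 + 1 + 0 + 0 + 0 + 0 = 3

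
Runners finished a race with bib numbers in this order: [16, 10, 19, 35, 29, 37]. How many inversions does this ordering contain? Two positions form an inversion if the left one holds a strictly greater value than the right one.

Listing every pair i<j with a[i]>a[j] (using 0-based positions):
(0,1): 16 > 10
(3,4): 35 > 29
That's 2 pairs.

2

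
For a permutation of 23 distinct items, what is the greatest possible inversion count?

253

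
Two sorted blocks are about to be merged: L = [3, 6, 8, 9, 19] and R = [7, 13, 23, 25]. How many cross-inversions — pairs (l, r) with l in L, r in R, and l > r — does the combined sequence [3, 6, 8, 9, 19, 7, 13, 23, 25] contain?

Take each right-half value and tally the left-half values above it:
r = 7: 8, 9, 19 → 3
r = 13: 19 → 1
r = 23: none → 0
r = 25: none → 0
Cross-inversions: 3 + 1 + 0 + 0 = 4

4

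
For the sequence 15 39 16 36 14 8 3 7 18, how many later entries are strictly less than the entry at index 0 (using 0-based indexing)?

The element at index 0 is 15.
Elements after it: 39, 16, 36, 14, 8, 3, 7, 18
Those smaller than 15: 14, 8, 3, 7

4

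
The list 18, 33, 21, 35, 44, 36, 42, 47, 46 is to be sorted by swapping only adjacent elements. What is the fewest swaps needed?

4

Minimum adjacent swaps = number of inversions (each swap of adjacent out-of-order elements removes one inversion and no swap can remove more).
Count inversions — for each element, later elements that are smaller:
18: none → 0
33: 21 → 1
21: none → 0
35: none → 0
44: 36, 42 → 2
36: none → 0
42: none → 0
47: 46 → 1
46: none → 0
Total inversions: 0 + 1 + 0 + 0 + 2 + 0 + 0 + 1 + 0 = 4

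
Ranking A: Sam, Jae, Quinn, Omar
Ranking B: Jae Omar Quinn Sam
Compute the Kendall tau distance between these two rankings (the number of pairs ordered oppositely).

Assign each item its position (1..4) in the first ordering, then rewrite the second ordering as that position sequence:
positions: Sam→1, Jae→2, Quinn→3, Omar→4
second ordering as positions: [2, 4, 3, 1]
Discordant pairs = inversions in this position sequence.
2: 1 → 1
4: 3, 1 → 2
3: 1 → 1
1: 0
Total: 1 + 2 + 1 + 0 = 4

4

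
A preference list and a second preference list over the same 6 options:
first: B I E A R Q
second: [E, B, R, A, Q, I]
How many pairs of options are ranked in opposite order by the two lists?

6 pairs

Assign each item its position (1..6) in the first ordering, then rewrite the second ordering as that position sequence:
positions: B→1, I→2, E→3, A→4, R→5, Q→6
second ordering as positions: [3, 1, 5, 4, 6, 2]
Discordant pairs = inversions in this position sequence.
3: 1, 2 → 2
1: 0
5: 4, 2 → 2
4: 2 → 1
6: 2 → 1
2: 0
Total: 2 + 0 + 2 + 1 + 1 + 0 = 6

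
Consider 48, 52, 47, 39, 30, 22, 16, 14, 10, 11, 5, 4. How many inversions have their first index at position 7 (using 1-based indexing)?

5 such elements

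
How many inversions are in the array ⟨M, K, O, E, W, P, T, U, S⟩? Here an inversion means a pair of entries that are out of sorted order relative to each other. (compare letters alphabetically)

There are 10 out-of-order pairs.

Sweep left to right; for each value list the smaller values that follow it:
M: 2
K: 1
O: 1
E: 0
W: 4
P: 0
T: 1
U: 1
S: 0
Sum: 2 + 1 + 1 + 0 + 4 + 0 + 1 + 1 + 0 = 10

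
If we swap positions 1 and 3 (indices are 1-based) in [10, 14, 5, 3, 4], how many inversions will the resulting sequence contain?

Positions 1 and 3 hold 10 and 5; after swapping, the array is [5, 14, 10, 3, 4].
For each element, count later entries that are smaller:
5: 2
14: 3
10: 2
3: 0
4: 0
Sum: 2 + 3 + 2 + 0 + 0 = 7

7 inversions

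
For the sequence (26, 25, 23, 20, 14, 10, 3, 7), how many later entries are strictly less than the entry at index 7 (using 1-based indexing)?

The element at index 7 is 3.
Elements after it: 7
None of them are smaller than 3.

0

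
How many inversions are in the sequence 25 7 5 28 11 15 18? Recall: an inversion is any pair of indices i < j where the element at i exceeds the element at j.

There are 9 out-of-order pairs.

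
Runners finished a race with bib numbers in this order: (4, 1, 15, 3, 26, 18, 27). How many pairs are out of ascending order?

Element-by-element contributions:
4: 2
1: 0
15: 1
3: 0
26: 1
18: 0
27: 0
Sum: 2 + 0 + 1 + 0 + 1 + 0 + 0 = 4

4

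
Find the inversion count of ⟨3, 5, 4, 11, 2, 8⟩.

6 inversions

Listing every pair i<j with a[i]>a[j] (using 1-based positions):
(1,5): 3 > 2
(2,3): 5 > 4
(2,5): 5 > 2
(3,5): 4 > 2
(4,5): 11 > 2
(4,6): 11 > 8
That's 6 pairs.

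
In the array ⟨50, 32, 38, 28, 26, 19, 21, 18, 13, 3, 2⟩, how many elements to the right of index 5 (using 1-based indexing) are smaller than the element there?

6

The element at index 5 is 26.
Elements after it: 19, 21, 18, 13, 3, 2
Those smaller than 26: 19, 21, 18, 13, 3, 2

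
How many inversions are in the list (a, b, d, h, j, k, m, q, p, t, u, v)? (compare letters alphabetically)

Element-by-element contributions:
a: 0
b: 0
d: 0
h: 0
j: 0
k: 0
m: 0
q: 1
p: 0
t: 0
u: 0
v: 0
Sum: 0 + 0 + 0 + 0 + 0 + 0 + 0 + 1 + 0 + 0 + 0 + 0 = 1

1 out-of-order pair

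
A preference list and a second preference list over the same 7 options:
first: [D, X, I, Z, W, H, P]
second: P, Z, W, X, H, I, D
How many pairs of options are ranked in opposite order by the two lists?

Assign each item its position (1..7) in the first ordering, then rewrite the second ordering as that position sequence:
positions: D→1, X→2, I→3, Z→4, W→5, H→6, P→7
second ordering as positions: [7, 4, 5, 2, 6, 3, 1]
Discordant pairs = inversions in this position sequence.
7: 4, 5, 2, 6, 3, 1 → 6
4: 2, 3, 1 → 3
5: 2, 3, 1 → 3
2: 1 → 1
6: 3, 1 → 2
3: 1 → 1
1: 0
Total: 6 + 3 + 3 + 1 + 2 + 1 + 0 = 16

16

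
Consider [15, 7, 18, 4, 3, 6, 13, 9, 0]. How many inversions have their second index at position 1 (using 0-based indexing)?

The element at index 1 is 7.
Elements before it: 15
Those larger than 7: 15

1 such element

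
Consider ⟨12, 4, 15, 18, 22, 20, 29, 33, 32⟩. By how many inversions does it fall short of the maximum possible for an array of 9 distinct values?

33

Maximum inversions for 9 distinct elements is C(9, 2) = 9·8/2 = 36.
Current inversions — for each element, count later smaller elements:
12: 1
4: 0
15: 0
18: 0
22: 1
20: 0
29: 0
33: 1
32: 0
Current total: 1 + 0 + 0 + 0 + 1 + 0 + 0 + 1 + 0 = 3
Shortfall: 36 − 3 = 33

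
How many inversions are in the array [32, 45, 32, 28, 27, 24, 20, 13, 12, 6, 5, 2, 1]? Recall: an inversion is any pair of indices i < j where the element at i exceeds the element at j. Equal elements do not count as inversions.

76

Count, for each position, how many later elements it exceeds:
32: 10
45: 11
32: 10
28: 9
27: 8
24: 7
20: 6
13: 5
12: 4
6: 3
5: 2
2: 1
1: 0
Sum: 10 + 11 + 10 + 9 + 8 + 7 + 6 + 5 + 4 + 3 + 2 + 1 + 0 = 76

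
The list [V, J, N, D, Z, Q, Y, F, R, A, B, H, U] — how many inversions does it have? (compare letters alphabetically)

Sweep left to right; for each value list the smaller values that follow it:
V: 10
J: 5
N: 5
D: 2
Z: 8
Q: 4
Y: 6
F: 2
R: 3
A: 0
B: 0
H: 0
U: 0
Sum: 10 + 5 + 5 + 2 + 8 + 4 + 6 + 2 + 3 + 0 + 0 + 0 + 0 = 45

45 inversions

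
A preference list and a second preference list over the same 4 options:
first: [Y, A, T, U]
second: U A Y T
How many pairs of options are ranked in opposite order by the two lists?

4

Assign each item its position (1..4) in the first ordering, then rewrite the second ordering as that position sequence:
positions: Y→1, A→2, T→3, U→4
second ordering as positions: [4, 2, 1, 3]
Discordant pairs = inversions in this position sequence.
4: 2, 1, 3 → 3
2: 1 → 1
1: 0
3: 0
Total: 3 + 1 + 0 + 0 = 4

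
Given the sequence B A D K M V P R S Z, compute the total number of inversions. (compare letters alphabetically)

Element-by-element contributions:
B → A → 1
A → none → 0
D → none → 0
K → none → 0
M → none → 0
V → P, R, S → 3
P → none → 0
R → none → 0
S → none → 0
Z → none → 0
Sum: 1 + 0 + 0 + 0 + 0 + 3 + 0 + 0 + 0 + 0 = 4

4 inversions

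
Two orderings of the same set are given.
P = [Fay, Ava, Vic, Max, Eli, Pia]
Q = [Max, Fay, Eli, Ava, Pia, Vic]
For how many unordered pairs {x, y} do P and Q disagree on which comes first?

Assign each item its position (1..6) in the first ordering, then rewrite the second ordering as that position sequence:
positions: Fay→1, Ava→2, Vic→3, Max→4, Eli→5, Pia→6
second ordering as positions: [4, 1, 5, 2, 6, 3]
Discordant pairs = inversions in this position sequence.
4: 1, 2, 3 → 3
1: 0
5: 2, 3 → 2
2: 0
6: 3 → 1
3: 0
Total: 3 + 0 + 2 + 0 + 1 + 0 = 6

6 disagreeing pairs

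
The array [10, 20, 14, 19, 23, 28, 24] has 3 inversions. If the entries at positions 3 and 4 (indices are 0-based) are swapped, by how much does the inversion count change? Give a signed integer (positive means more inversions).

+1

Positions 3 and 4 hold 19 and 23; after swapping, the array is [10, 20, 14, 23, 19, 28, 24].
Sweep left to right; for each value list the smaller values that follow it:
10 → none → 0
20 → 14, 19 → 2
14 → none → 0
23 → 19 → 1
19 → none → 0
28 → 24 → 1
24 → none → 0
Sum: 0 + 2 + 0 + 1 + 0 + 1 + 0 = 4
Change: 4 − 3 = +1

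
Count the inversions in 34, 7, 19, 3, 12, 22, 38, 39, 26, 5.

19 inversions

Count, for each position, how many later elements it exceeds:
34: 7
7: 2
19: 3
3: 0
12: 1
22: 1
38: 2
39: 2
26: 1
5: 0
Sum: 7 + 2 + 3 + 0 + 1 + 1 + 2 + 2 + 1 + 0 = 19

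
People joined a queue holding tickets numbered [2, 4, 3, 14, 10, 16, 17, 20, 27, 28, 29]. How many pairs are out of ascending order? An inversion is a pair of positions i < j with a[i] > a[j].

Out-of-order pairs: 2

Element-by-element contributions:
2: 0
4: 1
3: 0
14: 1
10: 0
16: 0
17: 0
20: 0
27: 0
28: 0
29: 0
Sum: 0 + 1 + 0 + 1 + 0 + 0 + 0 + 0 + 0 + 0 + 0 = 2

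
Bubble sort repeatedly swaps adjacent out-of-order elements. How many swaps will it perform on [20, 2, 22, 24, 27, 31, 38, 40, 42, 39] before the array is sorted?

There are 3 adjacent swaps.

Minimum adjacent swaps = number of inversions (each swap of adjacent out-of-order elements removes one inversion and no swap can remove more).
Count inversions — for each element, later elements that are smaller:
20: 2 → 1
2: none → 0
22: none → 0
24: none → 0
27: none → 0
31: none → 0
38: none → 0
40: 39 → 1
42: 39 → 1
39: none → 0
Total inversions: 1 + 0 + 0 + 0 + 0 + 0 + 0 + 1 + 1 + 0 = 3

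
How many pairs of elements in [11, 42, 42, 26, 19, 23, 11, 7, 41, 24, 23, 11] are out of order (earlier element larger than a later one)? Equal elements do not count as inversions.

There are 39 inversions.

Element-by-element contributions:
11 → 7 → 1
42 → 26, 19, 23, 11, 7, 41, 24, 23, 11 → 9
42 → 26, 19, 23, 11, 7, 41, 24, 23, 11 → 9
26 → 19, 23, 11, 7, 24, 23, 11 → 7
19 → 11, 7, 11 → 3
23 → 11, 7, 11 → 3
11 → 7 → 1
7 → none → 0
41 → 24, 23, 11 → 3
24 → 23, 11 → 2
23 → 11 → 1
11 → none → 0
Sum: 1 + 9 + 9 + 7 + 3 + 3 + 1 + 0 + 3 + 2 + 1 + 0 = 39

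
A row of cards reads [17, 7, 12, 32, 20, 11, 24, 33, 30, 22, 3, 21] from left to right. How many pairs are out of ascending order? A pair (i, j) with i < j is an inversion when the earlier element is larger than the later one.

29

Sweep left to right; for each value list the smaller values that follow it:
17: 4
7: 1
12: 2
32: 7
20: 2
11: 1
24: 3
33: 4
30: 3
22: 2
3: 0
21: 0
Sum: 4 + 1 + 2 + 7 + 2 + 1 + 3 + 4 + 3 + 2 + 0 + 0 = 29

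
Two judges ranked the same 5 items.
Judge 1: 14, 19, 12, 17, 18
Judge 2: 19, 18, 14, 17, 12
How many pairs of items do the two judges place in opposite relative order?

Assign each item its position (1..5) in the first ordering, then rewrite the second ordering as that position sequence:
positions: 14→1, 19→2, 12→3, 17→4, 18→5
second ordering as positions: [2, 5, 1, 4, 3]
Discordant pairs = inversions in this position sequence.
2: 1 → 1
5: 1, 4, 3 → 3
1: 0
4: 3 → 1
3: 0
Total: 1 + 3 + 0 + 1 + 0 = 5

5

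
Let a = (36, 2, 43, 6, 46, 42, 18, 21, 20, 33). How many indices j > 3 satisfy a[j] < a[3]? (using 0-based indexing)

The element at index 3 is 6.
Elements after it: 46, 42, 18, 21, 20, 33
None of them are smaller than 6.

0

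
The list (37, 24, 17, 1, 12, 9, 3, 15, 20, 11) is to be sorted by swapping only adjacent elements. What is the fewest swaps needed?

Swaps: 29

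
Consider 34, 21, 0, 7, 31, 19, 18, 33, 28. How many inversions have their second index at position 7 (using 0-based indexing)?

1

The element at index 7 is 33.
Elements before it: 34, 21, 0, 7, 31, 19, 18
Those larger than 33: 34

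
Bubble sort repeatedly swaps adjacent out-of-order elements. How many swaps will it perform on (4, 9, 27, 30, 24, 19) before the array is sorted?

5 swaps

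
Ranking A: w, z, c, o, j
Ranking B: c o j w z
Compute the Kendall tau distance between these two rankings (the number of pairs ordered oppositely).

6 discordant pairs

Assign each item its position (1..5) in the first ordering, then rewrite the second ordering as that position sequence:
positions: w→1, z→2, c→3, o→4, j→5
second ordering as positions: [3, 4, 5, 1, 2]
Discordant pairs = inversions in this position sequence.
3: 1, 2 → 2
4: 1, 2 → 2
5: 1, 2 → 2
1: 0
2: 0
Total: 2 + 2 + 2 + 0 + 0 = 6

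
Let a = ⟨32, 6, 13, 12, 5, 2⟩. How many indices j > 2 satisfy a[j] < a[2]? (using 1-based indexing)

2 such elements

The element at index 2 is 6.
Elements after it: 13, 12, 5, 2
Those smaller than 6: 5, 2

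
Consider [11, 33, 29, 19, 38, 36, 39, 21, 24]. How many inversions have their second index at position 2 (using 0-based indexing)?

1

The element at index 2 is 29.
Elements before it: 11, 33
Those larger than 29: 33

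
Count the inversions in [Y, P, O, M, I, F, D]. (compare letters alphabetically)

21 inversions

Sweep left to right; for each value list the smaller values that follow it:
Y: 6
P: 5
O: 4
M: 3
I: 2
F: 1
D: 0
Sum: 6 + 5 + 4 + 3 + 2 + 1 + 0 = 21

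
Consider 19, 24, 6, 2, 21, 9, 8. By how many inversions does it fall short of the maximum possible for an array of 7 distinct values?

8

Maximum inversions for 7 distinct elements is C(7, 2) = 7·6/2 = 21.
Current inversions — for each element, count later smaller elements:
19: 4
24: 5
6: 1
2: 0
21: 2
9: 1
8: 0
Current total: 4 + 5 + 1 + 0 + 2 + 1 + 0 = 13
Shortfall: 21 − 13 = 8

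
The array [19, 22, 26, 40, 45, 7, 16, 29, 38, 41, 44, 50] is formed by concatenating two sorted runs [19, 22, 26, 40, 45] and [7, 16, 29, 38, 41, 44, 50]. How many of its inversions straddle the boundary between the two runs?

There are 16 cross-inversions.

Count, for every r in R, how many entries of L exceed r:
r = 7: 19, 22, 26, 40, 45 → 5
r = 16: 19, 22, 26, 40, 45 → 5
r = 29: 40, 45 → 2
r = 38: 40, 45 → 2
r = 41: 45 → 1
r = 44: 45 → 1
r = 50: none → 0
Cross-inversions: 5 + 5 + 2 + 2 + 1 + 1 + 0 = 16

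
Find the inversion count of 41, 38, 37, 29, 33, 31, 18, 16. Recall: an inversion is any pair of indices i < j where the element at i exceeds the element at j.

26

Element-by-element contributions:
41: 7
38: 6
37: 5
29: 2
33: 3
31: 2
18: 1
16: 0
Sum: 7 + 6 + 5 + 2 + 3 + 2 + 1 + 0 = 26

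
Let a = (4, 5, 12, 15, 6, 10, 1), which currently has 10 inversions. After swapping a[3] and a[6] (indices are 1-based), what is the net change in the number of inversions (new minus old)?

-1

Positions 3 and 6 hold 12 and 10; after swapping, the array is [4, 5, 10, 15, 6, 12, 1].
Count, for each position, how many later elements it exceeds:
4: 1
5: 1
10: 2
15: 3
6: 1
12: 1
1: 0
Sum: 1 + 1 + 2 + 3 + 1 + 1 + 0 = 9
Change: 9 − 10 = -1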